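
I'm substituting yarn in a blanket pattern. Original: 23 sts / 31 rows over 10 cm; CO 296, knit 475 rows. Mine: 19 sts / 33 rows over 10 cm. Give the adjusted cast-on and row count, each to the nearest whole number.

Cast on 245 stitches; work 506 rows.

Stitches: 296 × 19/23 = 244.52 → 245.
Rows: 475 × 33/31 = 505.65 → 506.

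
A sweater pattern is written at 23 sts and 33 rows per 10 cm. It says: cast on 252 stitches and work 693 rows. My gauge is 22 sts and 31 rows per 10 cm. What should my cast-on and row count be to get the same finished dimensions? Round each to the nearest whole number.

Cast on 241 stitches; work 651 rows.

Stitches: 252 × 22/23 = 241.04 → 241.
Rows: 693 × 31/33 = 651.00 → 651.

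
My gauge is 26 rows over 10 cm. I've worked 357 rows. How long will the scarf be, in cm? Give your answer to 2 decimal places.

137.31 cm.

26 rows / 10 cm = 2.6 rows per cm.
357 / 2.6 = 137.308 cm.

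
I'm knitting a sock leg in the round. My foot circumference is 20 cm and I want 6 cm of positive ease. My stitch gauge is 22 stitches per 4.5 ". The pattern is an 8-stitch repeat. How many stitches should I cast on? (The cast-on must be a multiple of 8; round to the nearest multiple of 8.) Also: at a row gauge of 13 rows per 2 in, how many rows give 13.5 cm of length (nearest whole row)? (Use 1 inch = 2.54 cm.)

Cast on 48 stitches; work 35 rows.

Finished = 20 + 6 = 26 cm.
26 cm × 1/2.54 = 10.24 inches.
22/4.5 = 4.889 sts per in; 10.24 × 4.889 = 50.04 sts.
Nearest multiple of 8 → 48.
13.5 cm = 5.31 inches; × 6.5 = 34.55 → 35 rows.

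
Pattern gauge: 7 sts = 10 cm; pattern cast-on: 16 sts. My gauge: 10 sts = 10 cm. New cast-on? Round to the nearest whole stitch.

Cast on 23 stitches.

Scale factor = 10 / 7 = 1.429.
16 × 10 / 7 = 22.86 sts.
→ 23 sts.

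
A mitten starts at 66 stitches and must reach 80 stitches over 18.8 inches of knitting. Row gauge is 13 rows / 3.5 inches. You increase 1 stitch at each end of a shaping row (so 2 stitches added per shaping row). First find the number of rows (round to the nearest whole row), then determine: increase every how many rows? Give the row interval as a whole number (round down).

Increase every 10th row.

Rows = 18.8 × 3.714 = 69.8 → 70 rows.
Stitches to add: 14 → 7 shaping rows (at 2 st each).
70 / 7 = 10.00 → every 10 rows.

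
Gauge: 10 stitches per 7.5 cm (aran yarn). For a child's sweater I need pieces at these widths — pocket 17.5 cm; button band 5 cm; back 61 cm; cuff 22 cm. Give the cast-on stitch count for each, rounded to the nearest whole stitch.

pocket 23; button band 7; back 81; cuff 29.

Rate = 10/7.5 = 1.333 sts per cm.
pocket: 17.5 × 1.333 = 23.33 → 23.
button band: 5 × 1.333 = 6.67 → 7.
back: 61 × 1.333 = 81.33 → 81.
cuff: 22 × 1.333 = 29.33 → 29.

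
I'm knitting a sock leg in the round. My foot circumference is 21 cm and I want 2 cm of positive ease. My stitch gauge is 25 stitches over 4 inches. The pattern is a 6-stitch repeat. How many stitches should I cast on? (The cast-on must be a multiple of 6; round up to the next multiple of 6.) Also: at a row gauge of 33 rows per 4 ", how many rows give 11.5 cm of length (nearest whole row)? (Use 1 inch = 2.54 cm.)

Finished = 21 + 2 = 23 cm.
23 cm × 1/2.54 = 9.06 inches.
25/4 = 6.25 sts per in; 9.06 × 6.25 = 56.59 sts.
Next multiple of 6 → 60.
11.5 cm = 4.53 inches; × 8.25 = 37.35 → 37 rows.

Cast on 60 stitches; work 37 rows.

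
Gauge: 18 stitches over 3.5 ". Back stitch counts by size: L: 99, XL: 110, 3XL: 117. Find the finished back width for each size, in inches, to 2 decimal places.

18/3.5 = 5.143 sts per in.
L: 99 / 5.143 = 19.250 → 19.25 in.
XL: 110 / 5.143 = 21.389 → 21.39 in.
3XL: 117 / 5.143 = 22.750 → 22.75 in.

L 19.25 inches; XL 21.39 inches; 3XL 22.75 inches.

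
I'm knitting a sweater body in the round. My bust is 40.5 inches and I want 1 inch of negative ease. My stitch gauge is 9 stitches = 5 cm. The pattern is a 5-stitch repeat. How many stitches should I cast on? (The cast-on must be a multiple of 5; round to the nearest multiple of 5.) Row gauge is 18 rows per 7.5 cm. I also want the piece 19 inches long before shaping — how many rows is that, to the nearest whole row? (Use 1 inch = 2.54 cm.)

Cast on 180 stitches; work 116 rows.

Finished = 40.5 − 1 = 39.5 inches.
39.5 inches × 2.54 = 100.33 cm.
9/5 = 1.8 sts per cm; 100.33 × 1.8 = 180.59 sts.
Nearest multiple of 5 → 180.
19 inches = 48.26 cm; × 2.4 = 115.82 → 116 rows.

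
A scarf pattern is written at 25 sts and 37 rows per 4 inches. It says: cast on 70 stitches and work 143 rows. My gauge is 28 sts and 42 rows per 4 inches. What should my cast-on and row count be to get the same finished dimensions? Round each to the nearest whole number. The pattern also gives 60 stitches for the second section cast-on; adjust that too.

Stitches: 70 × 28/25 = 78.40 → 78.
Rows: 143 × 42/37 = 162.32 → 162.
second section cast-on: 60 × 28/25 = 67.20 → 67.

Cast on 78 stitches; work 162 rows; second section cast-on 67 stitches.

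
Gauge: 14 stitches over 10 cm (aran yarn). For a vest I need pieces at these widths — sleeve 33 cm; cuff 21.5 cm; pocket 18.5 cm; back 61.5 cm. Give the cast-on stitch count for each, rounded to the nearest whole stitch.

sleeve 46; cuff 30; pocket 26; back 86.

Rate = 14/10 = 1.4 sts per cm.
sleeve: 33 × 1.4 = 46.20 → 46.
cuff: 21.5 × 1.4 = 30.10 → 30.
pocket: 18.5 × 1.4 = 25.90 → 26.
back: 61.5 × 1.4 = 86.10 → 86.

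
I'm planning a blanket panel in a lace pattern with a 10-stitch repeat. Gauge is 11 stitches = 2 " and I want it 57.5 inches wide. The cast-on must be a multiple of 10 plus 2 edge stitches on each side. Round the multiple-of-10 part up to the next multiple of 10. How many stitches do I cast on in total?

11 / 2 = 5.5 sts per inch.
57.5 × 5.5 = 316.25 sts.
Less 4 edge sts → 312.25 for the repeat.
Next multiple of 10: 320.
Add back 4 edge sts → 324.

324 stitches.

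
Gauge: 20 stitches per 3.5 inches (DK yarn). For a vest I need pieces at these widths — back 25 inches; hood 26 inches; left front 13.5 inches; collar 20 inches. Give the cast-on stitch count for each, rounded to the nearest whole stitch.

back 143; hood 149; left front 77; collar 114.

Rate = 20/3.5 = 5.714 sts per in.
back: 25 × 5.714 = 142.86 → 143.
hood: 26 × 5.714 = 148.57 → 149.
left front: 13.5 × 5.714 = 77.14 → 77.
collar: 20 × 5.714 = 114.29 → 114.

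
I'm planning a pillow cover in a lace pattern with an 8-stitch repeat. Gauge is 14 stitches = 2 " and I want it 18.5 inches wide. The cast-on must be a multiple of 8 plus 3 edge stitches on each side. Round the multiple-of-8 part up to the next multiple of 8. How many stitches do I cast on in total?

Cast on 134 stitches.

14 / 2 = 7 sts per inch.
18.5 × 7 = 129.50 sts.
Less 6 edge sts → 123.50 for the repeat.
Next multiple of 8: 128.
Add back 6 edge sts → 134.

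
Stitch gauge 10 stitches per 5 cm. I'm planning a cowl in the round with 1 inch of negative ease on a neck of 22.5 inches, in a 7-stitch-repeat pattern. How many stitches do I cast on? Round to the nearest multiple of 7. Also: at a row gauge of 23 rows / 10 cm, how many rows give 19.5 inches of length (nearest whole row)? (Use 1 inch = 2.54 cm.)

Finished = 22.5 − 1 = 21.5 inches.
21.5 inches × 2.54 = 54.61 cm.
10/5 = 2 sts per cm; 54.61 × 2 = 109.22 sts.
Nearest multiple of 7 → 112.
19.5 inches = 49.53 cm; × 2.3 = 113.92 → 114 rows.

Cast on 112 stitches; work 114 rows.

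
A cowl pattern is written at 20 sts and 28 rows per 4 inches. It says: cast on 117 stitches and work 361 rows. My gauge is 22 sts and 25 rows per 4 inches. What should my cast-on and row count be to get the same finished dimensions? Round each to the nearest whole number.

Stitches: 117 × 22/20 = 128.70 → 129.
Rows: 361 × 25/28 = 322.32 → 322.

Cast on 129 stitches; work 322 rows.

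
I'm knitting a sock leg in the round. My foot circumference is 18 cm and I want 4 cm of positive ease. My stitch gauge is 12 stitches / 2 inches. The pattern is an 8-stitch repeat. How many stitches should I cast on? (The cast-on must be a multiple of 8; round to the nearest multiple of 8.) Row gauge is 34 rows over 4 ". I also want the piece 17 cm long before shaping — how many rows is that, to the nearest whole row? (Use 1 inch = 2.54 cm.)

Cast on 48 stitches; work 57 rows.

Finished = 18 + 4 = 22 cm.
22 cm × 1/2.54 = 8.66 inches.
12/2 = 6 sts per in; 8.66 × 6 = 51.97 sts.
Nearest multiple of 8 → 48.
17 cm = 6.69 inches; × 8.5 = 56.89 → 57 rows.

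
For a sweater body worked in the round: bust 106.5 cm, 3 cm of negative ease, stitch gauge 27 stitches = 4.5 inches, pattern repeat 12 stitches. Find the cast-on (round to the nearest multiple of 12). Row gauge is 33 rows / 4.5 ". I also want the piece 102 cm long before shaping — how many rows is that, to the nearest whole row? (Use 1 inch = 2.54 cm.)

Finished = 106.5 − 3 = 103.5 cm.
103.5 cm × 1/2.54 = 40.75 inches.
27/4.5 = 6 sts per in; 40.75 × 6 = 244.49 sts.
Nearest multiple of 12 → 240.
102 cm = 40.16 inches; × 7.333 = 294.49 → 294 rows.

Cast on 240 stitches; work 294 rows.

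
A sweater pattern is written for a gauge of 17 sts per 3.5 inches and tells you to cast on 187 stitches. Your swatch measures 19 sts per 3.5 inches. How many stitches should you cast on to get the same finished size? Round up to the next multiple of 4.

Scale factor = 19 / 17 = 1.118.
187 × 19 / 17 = 209.00 sts.
→ 212 sts.

CO 212 sts.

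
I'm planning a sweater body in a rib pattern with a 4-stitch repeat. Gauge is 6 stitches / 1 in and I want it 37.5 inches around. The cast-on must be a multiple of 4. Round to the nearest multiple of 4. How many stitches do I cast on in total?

6 / 1 = 6 sts per inch.
37.5 × 6 = 225.00 sts.
Nearest multiple of 4: 224.

CO 224 sts.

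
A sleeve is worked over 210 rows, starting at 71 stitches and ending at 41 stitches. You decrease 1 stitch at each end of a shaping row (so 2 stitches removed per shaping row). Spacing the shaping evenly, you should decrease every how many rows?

Stitches to remove: |41 − 71| = 30.
Shaping rows needed: 30 / 2 = 15.
210 rows / 15 = every 14 rows.

Decrease every 14th row.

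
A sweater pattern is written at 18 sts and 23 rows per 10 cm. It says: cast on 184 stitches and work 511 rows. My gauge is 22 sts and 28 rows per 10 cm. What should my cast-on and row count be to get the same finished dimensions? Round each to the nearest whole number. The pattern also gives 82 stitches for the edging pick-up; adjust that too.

Cast on 225 stitches; work 622 rows; edging pick-up 100 stitches.

Stitches: 184 × 22/18 = 224.89 → 225.
Rows: 511 × 28/23 = 622.09 → 622.
edging pick-up: 82 × 22/18 = 100.22 → 100.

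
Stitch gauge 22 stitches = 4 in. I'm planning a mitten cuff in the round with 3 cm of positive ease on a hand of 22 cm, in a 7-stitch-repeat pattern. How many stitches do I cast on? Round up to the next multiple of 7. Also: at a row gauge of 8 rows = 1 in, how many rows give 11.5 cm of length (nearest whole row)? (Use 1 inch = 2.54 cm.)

Finished = 22 + 3 = 25 cm.
25 cm × 1/2.54 = 9.84 inches.
22/4 = 5.5 sts per in; 9.84 × 5.5 = 54.13 sts.
Next multiple of 7 → 56.
11.5 cm = 4.53 inches; × 8 = 36.22 → 36 rows.

Cast on 56 stitches; work 36 rows.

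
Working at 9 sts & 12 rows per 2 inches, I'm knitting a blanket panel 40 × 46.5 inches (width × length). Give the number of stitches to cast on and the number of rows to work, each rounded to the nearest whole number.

Cast on 180 stitches and work 279 rows.

Stitch gauge = 9/2 = 4.5 sts/in; 40 × 4.5 = 180.00 → 180 sts.
Row gauge = 12/2 = 6 rows/in; 46.5 × 6 = 279.00 → 279 rows.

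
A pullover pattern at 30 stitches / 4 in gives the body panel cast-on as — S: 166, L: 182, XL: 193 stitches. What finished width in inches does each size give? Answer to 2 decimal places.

S 22.13 inches; L 24.27 inches; XL 25.73 inches.

30/4 = 7.5 sts per in.
S: 166 / 7.5 = 22.133 → 22.13 in.
L: 182 / 7.5 = 24.267 → 24.27 in.
XL: 193 / 7.5 = 25.733 → 25.73 in.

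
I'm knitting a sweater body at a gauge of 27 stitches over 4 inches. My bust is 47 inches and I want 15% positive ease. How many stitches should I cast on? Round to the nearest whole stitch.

365 stitches.

Finished = 47 × 1.15 = 54.05 in.
27 / 4 = 6.75 sts per inch.
54.05 × 6.75 = 364.84 sts.
→ 365 sts.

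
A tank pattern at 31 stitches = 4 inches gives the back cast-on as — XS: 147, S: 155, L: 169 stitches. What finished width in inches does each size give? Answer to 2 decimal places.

31/4 = 7.75 sts per in.
XS: 147 / 7.75 = 18.968 → 18.97 in.
S: 155 / 7.75 = 20.000 → 20.00 in.
L: 169 / 7.75 = 21.806 → 21.81 in.

XS 18.97 inches; S 20.00 inches; L 21.81 inches.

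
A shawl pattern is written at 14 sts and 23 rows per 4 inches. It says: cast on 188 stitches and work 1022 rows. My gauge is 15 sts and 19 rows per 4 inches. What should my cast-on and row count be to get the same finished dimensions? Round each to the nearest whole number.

Cast on 201 stitches; work 844 rows.

Stitches: 188 × 15/14 = 201.43 → 201.
Rows: 1022 × 19/23 = 844.26 → 844.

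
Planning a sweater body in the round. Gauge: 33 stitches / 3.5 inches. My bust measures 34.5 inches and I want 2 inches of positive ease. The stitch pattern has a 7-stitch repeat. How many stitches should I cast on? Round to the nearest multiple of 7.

Finished = 34.5 + 2 = 36.5 inches.
33 / 3.5 = 9.429 sts/in.
36.5 × 9.429 = 344.14 sts.
Nearest multiple of 7: 343.

343 stitches.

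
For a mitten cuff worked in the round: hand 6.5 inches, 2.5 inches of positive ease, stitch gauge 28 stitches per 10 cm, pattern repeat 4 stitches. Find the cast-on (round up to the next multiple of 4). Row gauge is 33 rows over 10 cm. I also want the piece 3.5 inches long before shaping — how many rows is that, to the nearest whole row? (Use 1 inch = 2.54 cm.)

Cast on 68 stitches; work 29 rows.

Finished = 6.5 + 2.5 = 9 inches.
9 inches × 2.54 = 22.86 cm.
28/10 = 2.8 sts per cm; 22.86 × 2.8 = 64.01 sts.
Next multiple of 4 → 68.
3.5 inches = 8.89 cm; × 3.3 = 29.34 → 29 rows.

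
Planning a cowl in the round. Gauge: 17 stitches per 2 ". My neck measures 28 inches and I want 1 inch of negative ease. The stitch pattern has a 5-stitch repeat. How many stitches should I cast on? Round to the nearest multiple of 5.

CO 230 sts.

Finished = 28 − 1 = 27 inches.
17 / 2 = 8.5 sts/in.
27 × 8.5 = 229.50 sts.
Nearest multiple of 5: 230.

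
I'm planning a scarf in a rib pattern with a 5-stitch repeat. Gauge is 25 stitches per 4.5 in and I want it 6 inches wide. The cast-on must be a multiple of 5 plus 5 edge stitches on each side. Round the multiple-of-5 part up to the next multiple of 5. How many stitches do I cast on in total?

25 / 4.5 = 5.556 sts per inch.
6 × 5.556 = 33.33 sts.
Less 10 edge sts → 23.33 for the repeat.
Next multiple of 5: 25.
Add back 10 edge sts → 35.

35 stitches.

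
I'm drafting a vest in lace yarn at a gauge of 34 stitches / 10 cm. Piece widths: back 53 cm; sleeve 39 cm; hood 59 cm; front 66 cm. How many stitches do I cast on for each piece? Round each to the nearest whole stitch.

back 180; sleeve 133; hood 201; front 224.

Rate = 34/10 = 3.4 sts per cm.
back: 53 × 3.4 = 180.20 → 180.
sleeve: 39 × 3.4 = 132.60 → 133.
hood: 59 × 3.4 = 200.60 → 201.
front: 66 × 3.4 = 224.40 → 224.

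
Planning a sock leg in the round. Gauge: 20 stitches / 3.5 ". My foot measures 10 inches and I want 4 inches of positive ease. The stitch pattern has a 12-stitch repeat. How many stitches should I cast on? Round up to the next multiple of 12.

Cast on 84 stitches.

Finished = 10 + 4 = 14 inches.
20 / 3.5 = 5.714 sts/in.
14 × 5.714 = 80.00 sts.
Next multiple of 12: 84.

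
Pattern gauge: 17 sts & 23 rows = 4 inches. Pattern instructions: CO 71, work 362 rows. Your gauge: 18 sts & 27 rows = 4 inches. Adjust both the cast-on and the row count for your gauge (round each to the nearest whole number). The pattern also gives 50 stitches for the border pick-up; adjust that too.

Stitches: 71 × 18/17 = 75.18 → 75.
Rows: 362 × 27/23 = 424.96 → 425.
border pick-up: 50 × 18/17 = 52.94 → 53.

Cast on 75 stitches; work 425 rows; border pick-up 53 stitches.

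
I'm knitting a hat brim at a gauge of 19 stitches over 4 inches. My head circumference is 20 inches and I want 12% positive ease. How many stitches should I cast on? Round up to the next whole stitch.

Finished = 20 × 1.12 = 22.40 in.
19 / 4 = 4.75 sts per inch.
22.40 × 4.75 = 106.40 sts.
→ 107 sts.

CO 107 sts.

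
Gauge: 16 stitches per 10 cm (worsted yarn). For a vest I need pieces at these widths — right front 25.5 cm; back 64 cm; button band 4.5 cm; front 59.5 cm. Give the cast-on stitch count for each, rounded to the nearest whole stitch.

right front 41; back 102; button band 7; front 95.

Rate = 16/10 = 1.6 sts per cm.
right front: 25.5 × 1.6 = 40.80 → 41.
back: 64 × 1.6 = 102.40 → 102.
button band: 4.5 × 1.6 = 7.20 → 7.
front: 59.5 × 1.6 = 95.20 → 95.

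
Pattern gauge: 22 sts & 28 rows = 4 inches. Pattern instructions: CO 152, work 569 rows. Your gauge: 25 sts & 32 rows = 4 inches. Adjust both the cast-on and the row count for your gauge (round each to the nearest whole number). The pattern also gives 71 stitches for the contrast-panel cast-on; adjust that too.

Cast on 173 stitches; work 650 rows; contrast-panel cast-on 81 stitches.

Stitches: 152 × 25/22 = 172.73 → 173.
Rows: 569 × 32/28 = 650.29 → 650.
contrast-panel cast-on: 71 × 25/22 = 80.68 → 81.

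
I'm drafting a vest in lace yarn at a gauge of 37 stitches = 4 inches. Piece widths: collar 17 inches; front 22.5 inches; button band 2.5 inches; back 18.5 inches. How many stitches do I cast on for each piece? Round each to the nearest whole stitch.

Rate = 37/4 = 9.25 sts per in.
collar: 17 × 9.25 = 157.25 → 157.
front: 22.5 × 9.25 = 208.12 → 208.
button band: 2.5 × 9.25 = 23.12 → 23.
back: 18.5 × 9.25 = 171.12 → 171.

collar 157; front 208; button band 23; back 171.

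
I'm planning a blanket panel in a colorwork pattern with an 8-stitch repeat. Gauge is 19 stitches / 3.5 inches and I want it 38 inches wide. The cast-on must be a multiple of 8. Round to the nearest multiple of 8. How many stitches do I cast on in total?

Cast on 208 stitches.

19 / 3.5 = 5.429 sts per inch.
38 × 5.429 = 206.29 sts.
Nearest multiple of 8: 208.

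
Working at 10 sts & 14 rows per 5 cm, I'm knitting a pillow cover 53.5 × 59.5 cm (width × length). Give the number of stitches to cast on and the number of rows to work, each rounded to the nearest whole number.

Stitch gauge = 10/5 = 2 sts/cm; 53.5 × 2 = 107.00 → 107 sts.
Row gauge = 14/5 = 2.8 rows/cm; 59.5 × 2.8 = 166.60 → 167 rows.

Cast on 107 stitches and work 167 rows.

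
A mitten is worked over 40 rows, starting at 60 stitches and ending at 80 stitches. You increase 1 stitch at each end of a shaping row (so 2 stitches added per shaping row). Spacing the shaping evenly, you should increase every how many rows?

Stitches to add: |80 − 60| = 20.
Shaping rows needed: 20 / 2 = 10.
40 rows / 10 = every 4 rows.

Increase every 4th row.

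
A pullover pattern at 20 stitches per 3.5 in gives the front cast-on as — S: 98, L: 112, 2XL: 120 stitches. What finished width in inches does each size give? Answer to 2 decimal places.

S 17.15 inches; L 19.60 inches; 2XL 21.00 inches.

20/3.5 = 5.714 sts per in.
S: 98 / 5.714 = 17.150 → 17.15 in.
L: 112 / 5.714 = 19.600 → 19.60 in.
2XL: 120 / 5.714 = 21.000 → 21.00 in.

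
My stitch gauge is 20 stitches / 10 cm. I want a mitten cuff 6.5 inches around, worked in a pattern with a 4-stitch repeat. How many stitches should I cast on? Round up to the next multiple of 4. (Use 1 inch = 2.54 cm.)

36 stitches.

6.5 in = 6.5 × 2.54 = 16.51 cm.
20 / 10 = 2 sts/cm.
16.51 × 2 = 33.02 sts.
→ 36.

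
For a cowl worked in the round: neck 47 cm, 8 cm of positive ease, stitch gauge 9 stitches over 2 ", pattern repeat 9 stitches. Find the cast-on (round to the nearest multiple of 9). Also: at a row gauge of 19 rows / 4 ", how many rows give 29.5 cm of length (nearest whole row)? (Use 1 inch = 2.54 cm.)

Finished = 47 + 8 = 55 cm.
55 cm × 1/2.54 = 21.65 inches.
9/2 = 4.5 sts per in; 21.65 × 4.5 = 97.44 sts.
Nearest multiple of 9 → 99.
29.5 cm = 11.61 inches; × 4.75 = 55.17 → 55 rows.

Cast on 99 stitches; work 55 rows.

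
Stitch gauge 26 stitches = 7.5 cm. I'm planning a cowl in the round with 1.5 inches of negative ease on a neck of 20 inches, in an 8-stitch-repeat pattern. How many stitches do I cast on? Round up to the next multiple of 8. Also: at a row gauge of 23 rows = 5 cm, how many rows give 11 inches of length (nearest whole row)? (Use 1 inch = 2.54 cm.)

Finished = 20 − 1.5 = 18.5 inches.
18.5 inches × 2.54 = 46.99 cm.
26/7.5 = 3.467 sts per cm; 46.99 × 3.467 = 162.90 sts.
Next multiple of 8 → 168.
11 inches = 27.94 cm; × 4.6 = 128.52 → 129 rows.

Cast on 168 stitches; work 129 rows.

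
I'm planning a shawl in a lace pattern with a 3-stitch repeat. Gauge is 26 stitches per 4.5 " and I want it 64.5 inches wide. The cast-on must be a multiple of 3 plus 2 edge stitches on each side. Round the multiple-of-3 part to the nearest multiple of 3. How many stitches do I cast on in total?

26 / 4.5 = 5.778 sts per inch.
64.5 × 5.778 = 372.67 sts.
Less 4 edge sts → 368.67 for the repeat.
Nearest multiple of 3: 369.
Add back 4 edge sts → 373.

CO 373 sts.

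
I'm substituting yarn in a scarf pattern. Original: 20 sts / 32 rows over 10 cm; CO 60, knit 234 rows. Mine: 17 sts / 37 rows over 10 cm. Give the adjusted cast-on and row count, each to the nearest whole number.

Cast on 51 stitches; work 271 rows.

Stitches: 60 × 17/20 = 51.00 → 51.
Rows: 234 × 37/32 = 270.56 → 271.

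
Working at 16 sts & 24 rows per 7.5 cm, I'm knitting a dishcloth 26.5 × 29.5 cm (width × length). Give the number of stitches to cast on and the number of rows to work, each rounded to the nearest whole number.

Cast on 57 stitches and work 94 rows.

Stitch gauge = 16/7.5 = 2.133 sts/cm; 26.5 × 2.133 = 56.53 → 57 sts.
Row gauge = 24/7.5 = 3.2 rows/cm; 29.5 × 3.2 = 94.40 → 94 rows.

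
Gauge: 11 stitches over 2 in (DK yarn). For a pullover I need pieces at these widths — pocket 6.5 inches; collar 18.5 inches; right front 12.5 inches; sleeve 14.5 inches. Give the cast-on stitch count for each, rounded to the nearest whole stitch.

Rate = 11/2 = 5.5 sts per in.
pocket: 6.5 × 5.5 = 35.75 → 36.
collar: 18.5 × 5.5 = 101.75 → 102.
right front: 12.5 × 5.5 = 68.75 → 69.
sleeve: 14.5 × 5.5 = 79.75 → 80.

pocket 36; collar 102; right front 69; sleeve 80.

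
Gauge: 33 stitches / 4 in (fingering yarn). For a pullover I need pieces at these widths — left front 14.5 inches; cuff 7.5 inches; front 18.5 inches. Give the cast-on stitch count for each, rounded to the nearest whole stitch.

Rate = 33/4 = 8.25 sts per in.
left front: 14.5 × 8.25 = 119.62 → 120.
cuff: 7.5 × 8.25 = 61.88 → 62.
front: 18.5 × 8.25 = 152.62 → 153.

left front 120; cuff 62; front 153.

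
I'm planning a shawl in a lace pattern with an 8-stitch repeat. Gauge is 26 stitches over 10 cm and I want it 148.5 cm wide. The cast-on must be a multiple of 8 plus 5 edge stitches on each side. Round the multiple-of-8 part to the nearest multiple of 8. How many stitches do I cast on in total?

26 / 10 = 2.6 sts per cm.
148.5 × 2.6 = 386.10 sts.
Less 10 edge sts → 376.10 for the repeat.
Nearest multiple of 8: 376.
Add back 10 edge sts → 386.

386 stitches.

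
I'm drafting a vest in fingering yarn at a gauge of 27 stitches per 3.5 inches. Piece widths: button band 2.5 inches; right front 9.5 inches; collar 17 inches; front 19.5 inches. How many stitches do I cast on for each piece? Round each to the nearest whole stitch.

Rate = 27/3.5 = 7.714 sts per in.
button band: 2.5 × 7.714 = 19.29 → 19.
right front: 9.5 × 7.714 = 73.29 → 73.
collar: 17 × 7.714 = 131.14 → 131.
front: 19.5 × 7.714 = 150.43 → 150.

button band 19; right front 73; collar 131; front 150.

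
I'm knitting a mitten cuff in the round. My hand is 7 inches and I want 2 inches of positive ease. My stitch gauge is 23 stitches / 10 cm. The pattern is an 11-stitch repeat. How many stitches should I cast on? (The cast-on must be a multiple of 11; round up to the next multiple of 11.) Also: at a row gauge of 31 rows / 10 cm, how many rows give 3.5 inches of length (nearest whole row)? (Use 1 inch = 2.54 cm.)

Cast on 55 stitches; work 28 rows.

Finished = 7 + 2 = 9 inches.
9 inches × 2.54 = 22.86 cm.
23/10 = 2.3 sts per cm; 22.86 × 2.3 = 52.58 sts.
Next multiple of 11 → 55.
3.5 inches = 8.89 cm; × 3.1 = 27.56 → 28 rows.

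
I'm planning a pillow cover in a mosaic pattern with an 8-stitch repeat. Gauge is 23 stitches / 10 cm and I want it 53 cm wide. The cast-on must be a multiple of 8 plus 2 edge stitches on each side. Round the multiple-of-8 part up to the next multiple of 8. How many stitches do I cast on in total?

23 / 10 = 2.3 sts per cm.
53 × 2.3 = 121.90 sts.
Less 4 edge sts → 117.90 for the repeat.
Next multiple of 8: 120.
Add back 4 edge sts → 124.

Cast on 124 stitches.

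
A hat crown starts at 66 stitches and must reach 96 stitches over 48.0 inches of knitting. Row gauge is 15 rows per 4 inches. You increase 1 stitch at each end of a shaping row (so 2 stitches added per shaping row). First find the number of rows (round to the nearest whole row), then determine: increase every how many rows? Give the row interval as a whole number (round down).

Increase every 12th row.

Rows = 48.0 × 3.75 = 180.0 → 180 rows.
Stitches to add: 30 → 15 shaping rows (at 2 st each).
180 / 15 = 12.00 → every 12 rows.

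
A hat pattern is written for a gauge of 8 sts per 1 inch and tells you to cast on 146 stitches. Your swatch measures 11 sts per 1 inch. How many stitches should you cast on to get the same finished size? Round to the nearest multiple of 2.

Scale factor = 11 / 8 = 1.375.
146 × 11 / 8 = 200.75 sts.
→ 200 sts.

CO 200 sts.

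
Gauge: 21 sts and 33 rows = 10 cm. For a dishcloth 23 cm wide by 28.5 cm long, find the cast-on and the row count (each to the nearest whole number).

Stitch gauge = 21/10 = 2.1 sts/cm; 23 × 2.1 = 48.30 → 48 sts.
Row gauge = 33/10 = 3.3 rows/cm; 28.5 × 3.3 = 94.05 → 94 rows.

Cast on 48 stitches and work 94 rows.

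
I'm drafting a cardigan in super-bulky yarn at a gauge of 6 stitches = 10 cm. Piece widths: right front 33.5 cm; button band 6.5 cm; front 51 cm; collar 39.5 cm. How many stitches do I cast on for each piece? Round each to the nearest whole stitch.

right front 20; button band 4; front 31; collar 24.

Rate = 6/10 = 0.6 sts per cm.
right front: 33.5 × 0.6 = 20.10 → 20.
button band: 6.5 × 0.6 = 3.90 → 4.
front: 51 × 0.6 = 30.60 → 31.
collar: 39.5 × 0.6 = 23.70 → 24.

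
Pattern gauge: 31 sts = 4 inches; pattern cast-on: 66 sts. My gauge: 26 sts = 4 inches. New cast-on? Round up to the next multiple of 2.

Scale factor = 26 / 31 = 0.839.
66 × 26 / 31 = 55.35 sts.
→ 56 sts.

Cast on 56 stitches.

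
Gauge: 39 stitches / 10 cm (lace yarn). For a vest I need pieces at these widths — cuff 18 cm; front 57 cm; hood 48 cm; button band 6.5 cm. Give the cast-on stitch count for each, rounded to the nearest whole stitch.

cuff 70; front 222; hood 187; button band 25.

Rate = 39/10 = 3.9 sts per cm.
cuff: 18 × 3.9 = 70.20 → 70.
front: 57 × 3.9 = 222.30 → 222.
hood: 48 × 3.9 = 187.20 → 187.
button band: 6.5 × 3.9 = 25.35 → 25.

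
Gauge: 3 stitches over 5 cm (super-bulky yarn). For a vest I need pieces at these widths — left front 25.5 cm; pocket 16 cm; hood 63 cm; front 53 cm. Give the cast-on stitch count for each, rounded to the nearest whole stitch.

left front 15; pocket 10; hood 38; front 32.

Rate = 3/5 = 0.6 sts per cm.
left front: 25.5 × 0.6 = 15.30 → 15.
pocket: 16 × 0.6 = 9.60 → 10.
hood: 63 × 0.6 = 37.80 → 38.
front: 53 × 0.6 = 31.80 → 32.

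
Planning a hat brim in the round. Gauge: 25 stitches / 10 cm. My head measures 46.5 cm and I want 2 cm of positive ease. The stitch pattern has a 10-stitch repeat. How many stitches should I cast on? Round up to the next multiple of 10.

CO 130 sts.

Finished = 46.5 + 2 = 48.5 cm.
25 / 10 = 2.5 sts/cm.
48.5 × 2.5 = 121.25 sts.
Next multiple of 10: 130.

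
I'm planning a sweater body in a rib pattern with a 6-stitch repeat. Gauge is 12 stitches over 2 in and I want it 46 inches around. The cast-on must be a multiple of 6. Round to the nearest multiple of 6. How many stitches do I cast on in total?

CO 276 sts.

12 / 2 = 6 sts per inch.
46 × 6 = 276.00 sts.
Nearest multiple of 6: 276.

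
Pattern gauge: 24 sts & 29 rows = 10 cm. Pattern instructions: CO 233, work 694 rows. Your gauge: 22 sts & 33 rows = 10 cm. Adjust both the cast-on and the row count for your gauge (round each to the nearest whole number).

Stitches: 233 × 22/24 = 213.58 → 214.
Rows: 694 × 33/29 = 789.72 → 790.

Cast on 214 stitches; work 790 rows.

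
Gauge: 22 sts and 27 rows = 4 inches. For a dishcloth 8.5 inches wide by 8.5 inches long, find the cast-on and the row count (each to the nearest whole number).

Cast on 47 stitches and work 57 rows.

Stitch gauge = 22/4 = 5.5 sts/in; 8.5 × 5.5 = 46.75 → 47 sts.
Row gauge = 27/4 = 6.75 rows/in; 8.5 × 6.75 = 57.38 → 57 rows.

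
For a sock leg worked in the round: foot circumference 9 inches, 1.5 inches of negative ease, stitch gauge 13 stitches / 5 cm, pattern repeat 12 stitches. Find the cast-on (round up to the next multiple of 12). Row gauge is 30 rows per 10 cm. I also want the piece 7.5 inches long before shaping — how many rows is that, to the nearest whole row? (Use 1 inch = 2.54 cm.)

Cast on 60 stitches; work 57 rows.

Finished = 9 − 1.5 = 7.5 inches.
7.5 inches × 2.54 = 19.05 cm.
13/5 = 2.6 sts per cm; 19.05 × 2.6 = 49.53 sts.
Next multiple of 12 → 60.
7.5 inches = 19.05 cm; × 3 = 57.15 → 57 rows.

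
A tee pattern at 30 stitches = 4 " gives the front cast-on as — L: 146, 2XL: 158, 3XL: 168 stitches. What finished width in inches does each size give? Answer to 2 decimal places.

30/4 = 7.5 sts per in.
L: 146 / 7.5 = 19.467 → 19.47 in.
2XL: 158 / 7.5 = 21.067 → 21.07 in.
3XL: 168 / 7.5 = 22.400 → 22.40 in.

L 19.47 inches; 2XL 21.07 inches; 3XL 22.40 inches.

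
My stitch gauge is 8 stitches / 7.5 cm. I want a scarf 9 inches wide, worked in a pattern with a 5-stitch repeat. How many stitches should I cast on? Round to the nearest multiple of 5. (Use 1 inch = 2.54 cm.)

9 in = 9 × 2.54 = 22.86 cm.
8 / 7.5 = 1.067 sts/cm.
22.86 × 1.067 = 24.38 sts.
→ 25.

25 stitches.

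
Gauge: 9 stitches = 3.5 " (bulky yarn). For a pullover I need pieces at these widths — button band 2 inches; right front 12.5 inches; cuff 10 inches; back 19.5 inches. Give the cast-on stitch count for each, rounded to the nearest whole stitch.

Rate = 9/3.5 = 2.571 sts per in.
button band: 2 × 2.571 = 5.14 → 5.
right front: 12.5 × 2.571 = 32.14 → 32.
cuff: 10 × 2.571 = 25.71 → 26.
back: 19.5 × 2.571 = 50.14 → 50.

button band 5; right front 32; cuff 26; back 50.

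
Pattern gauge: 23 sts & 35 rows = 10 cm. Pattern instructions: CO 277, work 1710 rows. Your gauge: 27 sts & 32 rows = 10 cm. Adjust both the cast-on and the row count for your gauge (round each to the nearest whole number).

Stitches: 277 × 27/23 = 325.17 → 325.
Rows: 1710 × 32/35 = 1563.43 → 1563.

Cast on 325 stitches; work 1563 rows.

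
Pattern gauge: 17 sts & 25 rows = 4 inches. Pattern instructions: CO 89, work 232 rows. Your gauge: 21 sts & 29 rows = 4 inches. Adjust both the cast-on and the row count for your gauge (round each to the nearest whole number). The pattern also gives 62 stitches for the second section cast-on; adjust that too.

Stitches: 89 × 21/17 = 109.94 → 110.
Rows: 232 × 29/25 = 269.12 → 269.
second section cast-on: 62 × 21/17 = 76.59 → 77.

Cast on 110 stitches; work 269 rows; second section cast-on 77 stitches.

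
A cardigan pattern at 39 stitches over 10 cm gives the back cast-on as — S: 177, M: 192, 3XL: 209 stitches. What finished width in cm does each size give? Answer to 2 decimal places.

39/10 = 3.9 sts per cm.
S: 177 / 3.9 = 45.385 → 45.38 cm.
M: 192 / 3.9 = 49.231 → 49.23 cm.
3XL: 209 / 3.9 = 53.590 → 53.59 cm.

S 45.38 cm; M 49.23 cm; 3XL 53.59 cm.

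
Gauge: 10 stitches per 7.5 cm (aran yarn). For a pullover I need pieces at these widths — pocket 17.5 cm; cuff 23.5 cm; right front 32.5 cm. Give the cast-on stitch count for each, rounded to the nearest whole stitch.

Rate = 10/7.5 = 1.333 sts per cm.
pocket: 17.5 × 1.333 = 23.33 → 23.
cuff: 23.5 × 1.333 = 31.33 → 31.
right front: 32.5 × 1.333 = 43.33 → 43.

pocket 23; cuff 31; right front 43.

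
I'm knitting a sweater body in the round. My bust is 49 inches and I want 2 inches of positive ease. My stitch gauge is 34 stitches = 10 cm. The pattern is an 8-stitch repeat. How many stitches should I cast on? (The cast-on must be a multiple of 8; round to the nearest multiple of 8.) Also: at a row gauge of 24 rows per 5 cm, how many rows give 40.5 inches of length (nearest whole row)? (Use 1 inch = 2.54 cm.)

Cast on 440 stitches; work 494 rows.

Finished = 49 + 2 = 51 inches.
51 inches × 2.54 = 129.54 cm.
34/10 = 3.4 sts per cm; 129.54 × 3.4 = 440.44 sts.
Nearest multiple of 8 → 440.
40.5 inches = 102.87 cm; × 4.8 = 493.78 → 494 rows.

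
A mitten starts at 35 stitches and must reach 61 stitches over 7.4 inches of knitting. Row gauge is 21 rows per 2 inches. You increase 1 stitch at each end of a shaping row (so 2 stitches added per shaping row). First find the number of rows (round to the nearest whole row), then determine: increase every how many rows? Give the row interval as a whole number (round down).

Rows = 7.4 × 10.5 = 77.7 → 78 rows.
Stitches to add: 26 → 13 shaping rows (at 2 st each).
78 / 13 = 6.00 → every 6 rows.

Increase every 6th row.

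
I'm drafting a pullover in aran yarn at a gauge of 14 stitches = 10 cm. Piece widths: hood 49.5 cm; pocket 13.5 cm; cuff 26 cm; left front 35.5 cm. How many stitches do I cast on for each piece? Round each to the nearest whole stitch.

Rate = 14/10 = 1.4 sts per cm.
hood: 49.5 × 1.4 = 69.30 → 69.
pocket: 13.5 × 1.4 = 18.90 → 19.
cuff: 26 × 1.4 = 36.40 → 36.
left front: 35.5 × 1.4 = 49.70 → 50.

hood 69; pocket 19; cuff 36; left front 50.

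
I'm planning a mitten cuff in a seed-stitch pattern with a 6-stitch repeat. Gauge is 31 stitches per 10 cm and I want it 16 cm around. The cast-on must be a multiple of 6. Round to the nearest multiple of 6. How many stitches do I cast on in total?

48 stitches.

31 / 10 = 3.1 sts per cm.
16 × 3.1 = 49.60 sts.
Nearest multiple of 6: 48.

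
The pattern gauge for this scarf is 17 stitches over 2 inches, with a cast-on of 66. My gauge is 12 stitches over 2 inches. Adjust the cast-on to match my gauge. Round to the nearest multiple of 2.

Scale factor = 12 / 17 = 0.706.
66 × 12 / 17 = 46.59 sts.
→ 46 sts.

CO 46 sts.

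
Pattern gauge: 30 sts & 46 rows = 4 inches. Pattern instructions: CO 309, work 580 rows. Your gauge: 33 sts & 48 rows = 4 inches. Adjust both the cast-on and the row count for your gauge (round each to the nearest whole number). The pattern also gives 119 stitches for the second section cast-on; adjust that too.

Stitches: 309 × 33/30 = 339.90 → 340.
Rows: 580 × 48/46 = 605.22 → 605.
second section cast-on: 119 × 33/30 = 130.90 → 131.

Cast on 340 stitches; work 605 rows; second section cast-on 131 stitches.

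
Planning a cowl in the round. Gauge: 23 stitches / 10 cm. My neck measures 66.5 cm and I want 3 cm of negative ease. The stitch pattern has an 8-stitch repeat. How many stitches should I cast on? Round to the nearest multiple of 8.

CO 144 sts.

Finished = 66.5 − 3 = 63.5 cm.
23 / 10 = 2.3 sts/cm.
63.5 × 2.3 = 146.05 sts.
Nearest multiple of 8: 144.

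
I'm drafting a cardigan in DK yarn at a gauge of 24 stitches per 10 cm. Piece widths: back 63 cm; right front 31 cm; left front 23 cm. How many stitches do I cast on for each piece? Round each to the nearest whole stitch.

back 151; right front 74; left front 55.

Rate = 24/10 = 2.4 sts per cm.
back: 63 × 2.4 = 151.20 → 151.
right front: 31 × 2.4 = 74.40 → 74.
left front: 23 × 2.4 = 55.20 → 55.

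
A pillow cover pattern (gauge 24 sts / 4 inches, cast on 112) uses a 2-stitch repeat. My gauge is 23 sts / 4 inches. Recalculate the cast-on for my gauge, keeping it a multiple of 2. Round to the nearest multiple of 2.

112 × 23 / 24 = 107.33.
Nearest multiple of 2: 108.

108 stitches.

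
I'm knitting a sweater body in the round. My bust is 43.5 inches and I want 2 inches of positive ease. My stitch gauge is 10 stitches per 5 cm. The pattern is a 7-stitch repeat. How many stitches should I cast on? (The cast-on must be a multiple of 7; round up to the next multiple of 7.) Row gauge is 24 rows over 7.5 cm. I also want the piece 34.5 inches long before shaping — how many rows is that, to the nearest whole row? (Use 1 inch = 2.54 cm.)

Cast on 238 stitches; work 280 rows.

Finished = 43.5 + 2 = 45.5 inches.
45.5 inches × 2.54 = 115.57 cm.
10/5 = 2 sts per cm; 115.57 × 2 = 231.14 sts.
Next multiple of 7 → 238.
34.5 inches = 87.63 cm; × 3.2 = 280.42 → 280 rows.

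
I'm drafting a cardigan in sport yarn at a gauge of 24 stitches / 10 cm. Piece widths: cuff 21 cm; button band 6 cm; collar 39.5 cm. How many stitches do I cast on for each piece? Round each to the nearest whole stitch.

cuff 50; button band 14; collar 95.

Rate = 24/10 = 2.4 sts per cm.
cuff: 21 × 2.4 = 50.40 → 50.
button band: 6 × 2.4 = 14.40 → 14.
collar: 39.5 × 2.4 = 94.80 → 95.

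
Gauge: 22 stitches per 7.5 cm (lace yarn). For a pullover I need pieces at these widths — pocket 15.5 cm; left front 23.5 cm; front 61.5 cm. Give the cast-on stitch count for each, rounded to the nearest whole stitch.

pocket 45; left front 69; front 180.

Rate = 22/7.5 = 2.933 sts per cm.
pocket: 15.5 × 2.933 = 45.47 → 45.
left front: 23.5 × 2.933 = 68.93 → 69.
front: 61.5 × 2.933 = 180.40 → 180.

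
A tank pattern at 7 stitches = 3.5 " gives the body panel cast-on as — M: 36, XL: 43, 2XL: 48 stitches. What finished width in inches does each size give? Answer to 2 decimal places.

M 18.00 inches; XL 21.50 inches; 2XL 24.00 inches.

7/3.5 = 2 sts per in.
M: 36 / 2 = 18.000 → 18.00 in.
XL: 43 / 2 = 21.500 → 21.50 in.
2XL: 48 / 2 = 24.000 → 24.00 in.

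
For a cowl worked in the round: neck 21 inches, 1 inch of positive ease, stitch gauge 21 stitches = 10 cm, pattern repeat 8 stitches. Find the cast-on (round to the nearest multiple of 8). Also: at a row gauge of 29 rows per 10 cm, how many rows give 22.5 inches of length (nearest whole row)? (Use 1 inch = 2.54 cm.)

Finished = 21 + 1 = 22 inches.
22 inches × 2.54 = 55.88 cm.
21/10 = 2.1 sts per cm; 55.88 × 2.1 = 117.35 sts.
Nearest multiple of 8 → 120.
22.5 inches = 57.15 cm; × 2.9 = 165.74 → 166 rows.

Cast on 120 stitches; work 166 rows.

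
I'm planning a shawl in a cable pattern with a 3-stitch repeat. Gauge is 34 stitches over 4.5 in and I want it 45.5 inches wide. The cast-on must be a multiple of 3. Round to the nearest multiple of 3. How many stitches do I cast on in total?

345 stitches.

34 / 4.5 = 7.556 sts per inch.
45.5 × 7.556 = 343.78 sts.
Nearest multiple of 3: 345.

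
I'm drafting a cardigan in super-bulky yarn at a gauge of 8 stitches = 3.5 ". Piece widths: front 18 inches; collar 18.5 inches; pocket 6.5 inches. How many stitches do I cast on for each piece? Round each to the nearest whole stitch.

Rate = 8/3.5 = 2.286 sts per in.
front: 18 × 2.286 = 41.14 → 41.
collar: 18.5 × 2.286 = 42.29 → 42.
pocket: 6.5 × 2.286 = 14.86 → 15.

front 41; collar 42; pocket 15.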